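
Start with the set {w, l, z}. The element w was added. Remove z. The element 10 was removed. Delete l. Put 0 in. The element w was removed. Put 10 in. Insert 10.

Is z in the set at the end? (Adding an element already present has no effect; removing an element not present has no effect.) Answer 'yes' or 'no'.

Answer: no

Derivation:
Tracking the set through each operation:
Start: {l, w, z}
Event 1 (add w): already present, no change. Set: {l, w, z}
Event 2 (remove z): removed. Set: {l, w}
Event 3 (remove 10): not present, no change. Set: {l, w}
Event 4 (remove l): removed. Set: {w}
Event 5 (add 0): added. Set: {0, w}
Event 6 (remove w): removed. Set: {0}
Event 7 (add 10): added. Set: {0, 10}
Event 8 (add 10): already present, no change. Set: {0, 10}

Final set: {0, 10} (size 2)
z is NOT in the final set.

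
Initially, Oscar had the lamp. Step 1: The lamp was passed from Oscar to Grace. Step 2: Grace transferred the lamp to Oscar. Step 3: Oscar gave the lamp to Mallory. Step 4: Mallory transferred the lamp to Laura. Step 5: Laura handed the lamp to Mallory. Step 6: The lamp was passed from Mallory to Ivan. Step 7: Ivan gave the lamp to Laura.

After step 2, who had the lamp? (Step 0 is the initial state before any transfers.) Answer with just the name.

Answer: Oscar

Derivation:
Tracking the lamp holder through step 2:
After step 0 (start): Oscar
After step 1: Grace
After step 2: Oscar

At step 2, the holder is Oscar.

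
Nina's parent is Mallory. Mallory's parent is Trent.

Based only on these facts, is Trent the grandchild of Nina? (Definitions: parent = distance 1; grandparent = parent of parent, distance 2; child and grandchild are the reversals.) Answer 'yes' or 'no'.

Reconstructing the parent chain from the given facts:
  Trent -> Mallory -> Nina
(each arrow means 'parent of the next')
Positions in the chain (0 = top):
  position of Trent: 0
  position of Mallory: 1
  position of Nina: 2

Trent is at position 0, Nina is at position 2; signed distance (j - i) = 2.
'grandchild' requires j - i = -2. Actual distance is 2, so the relation does NOT hold.

Answer: no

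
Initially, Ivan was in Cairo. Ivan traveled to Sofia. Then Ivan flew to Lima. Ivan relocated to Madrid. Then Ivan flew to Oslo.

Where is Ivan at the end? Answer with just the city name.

Answer: Oslo

Derivation:
Tracking Ivan's location:
Start: Ivan is in Cairo.
After move 1: Cairo -> Sofia. Ivan is in Sofia.
After move 2: Sofia -> Lima. Ivan is in Lima.
After move 3: Lima -> Madrid. Ivan is in Madrid.
After move 4: Madrid -> Oslo. Ivan is in Oslo.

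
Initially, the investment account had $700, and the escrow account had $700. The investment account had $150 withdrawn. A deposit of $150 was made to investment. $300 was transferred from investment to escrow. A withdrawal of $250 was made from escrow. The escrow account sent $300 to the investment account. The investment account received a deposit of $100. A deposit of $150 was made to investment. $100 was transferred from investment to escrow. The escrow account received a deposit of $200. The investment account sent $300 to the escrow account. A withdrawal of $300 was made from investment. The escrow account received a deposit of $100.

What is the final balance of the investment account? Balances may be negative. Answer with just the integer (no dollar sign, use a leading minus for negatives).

Tracking account balances step by step:
Start: investment=700, escrow=700
Event 1 (withdraw 150 from investment): investment: 700 - 150 = 550. Balances: investment=550, escrow=700
Event 2 (deposit 150 to investment): investment: 550 + 150 = 700. Balances: investment=700, escrow=700
Event 3 (transfer 300 investment -> escrow): investment: 700 - 300 = 400, escrow: 700 + 300 = 1000. Balances: investment=400, escrow=1000
Event 4 (withdraw 250 from escrow): escrow: 1000 - 250 = 750. Balances: investment=400, escrow=750
Event 5 (transfer 300 escrow -> investment): escrow: 750 - 300 = 450, investment: 400 + 300 = 700. Balances: investment=700, escrow=450
Event 6 (deposit 100 to investment): investment: 700 + 100 = 800. Balances: investment=800, escrow=450
Event 7 (deposit 150 to investment): investment: 800 + 150 = 950. Balances: investment=950, escrow=450
Event 8 (transfer 100 investment -> escrow): investment: 950 - 100 = 850, escrow: 450 + 100 = 550. Balances: investment=850, escrow=550
Event 9 (deposit 200 to escrow): escrow: 550 + 200 = 750. Balances: investment=850, escrow=750
Event 10 (transfer 300 investment -> escrow): investment: 850 - 300 = 550, escrow: 750 + 300 = 1050. Balances: investment=550, escrow=1050
Event 11 (withdraw 300 from investment): investment: 550 - 300 = 250. Balances: investment=250, escrow=1050
Event 12 (deposit 100 to escrow): escrow: 1050 + 100 = 1150. Balances: investment=250, escrow=1150

Final balance of investment: 250

Answer: 250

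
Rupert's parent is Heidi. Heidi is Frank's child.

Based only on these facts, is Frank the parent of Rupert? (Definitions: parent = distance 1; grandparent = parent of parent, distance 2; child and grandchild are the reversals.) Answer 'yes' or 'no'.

Reconstructing the parent chain from the given facts:
  Frank -> Heidi -> Rupert
(each arrow means 'parent of the next')
Positions in the chain (0 = top):
  position of Frank: 0
  position of Heidi: 1
  position of Rupert: 2

Frank is at position 0, Rupert is at position 2; signed distance (j - i) = 2.
'parent' requires j - i = 1. Actual distance is 2, so the relation does NOT hold.

Answer: no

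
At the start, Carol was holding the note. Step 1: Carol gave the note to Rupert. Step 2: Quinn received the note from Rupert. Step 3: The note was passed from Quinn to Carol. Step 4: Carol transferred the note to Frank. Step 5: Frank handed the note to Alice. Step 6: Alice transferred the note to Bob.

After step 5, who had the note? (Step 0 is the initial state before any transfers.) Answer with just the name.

Answer: Alice

Derivation:
Tracking the note holder through step 5:
After step 0 (start): Carol
After step 1: Rupert
After step 2: Quinn
After step 3: Carol
After step 4: Frank
After step 5: Alice

At step 5, the holder is Alice.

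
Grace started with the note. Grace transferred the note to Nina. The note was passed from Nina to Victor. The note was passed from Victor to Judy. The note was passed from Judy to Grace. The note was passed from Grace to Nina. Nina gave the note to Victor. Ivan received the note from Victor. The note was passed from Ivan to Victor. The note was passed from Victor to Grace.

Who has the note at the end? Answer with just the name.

Tracking the note through each event:
Start: Grace has the note.
After event 1: Nina has the note.
After event 2: Victor has the note.
After event 3: Judy has the note.
After event 4: Grace has the note.
After event 5: Nina has the note.
After event 6: Victor has the note.
After event 7: Ivan has the note.
After event 8: Victor has the note.
After event 9: Grace has the note.

Answer: Grace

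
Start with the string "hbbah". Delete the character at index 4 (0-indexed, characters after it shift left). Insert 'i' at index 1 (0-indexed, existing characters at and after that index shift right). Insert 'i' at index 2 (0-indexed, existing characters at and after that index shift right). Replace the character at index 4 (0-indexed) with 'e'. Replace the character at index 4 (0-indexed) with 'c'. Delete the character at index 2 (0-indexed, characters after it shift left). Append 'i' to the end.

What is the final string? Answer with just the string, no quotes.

Applying each edit step by step:
Start: "hbbah"
Op 1 (delete idx 4 = 'h'): "hbbah" -> "hbba"
Op 2 (insert 'i' at idx 1): "hbba" -> "hibba"
Op 3 (insert 'i' at idx 2): "hibba" -> "hiibba"
Op 4 (replace idx 4: 'b' -> 'e'): "hiibba" -> "hiibea"
Op 5 (replace idx 4: 'e' -> 'c'): "hiibea" -> "hiibca"
Op 6 (delete idx 2 = 'i'): "hiibca" -> "hibca"
Op 7 (append 'i'): "hibca" -> "hibcai"

Answer: hibcai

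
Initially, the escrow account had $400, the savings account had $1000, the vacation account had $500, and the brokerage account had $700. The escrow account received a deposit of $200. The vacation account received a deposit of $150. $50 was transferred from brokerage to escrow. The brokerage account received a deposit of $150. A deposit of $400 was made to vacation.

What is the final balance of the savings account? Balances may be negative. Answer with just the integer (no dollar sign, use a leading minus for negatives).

Answer: 1000

Derivation:
Tracking account balances step by step:
Start: escrow=400, savings=1000, vacation=500, brokerage=700
Event 1 (deposit 200 to escrow): escrow: 400 + 200 = 600. Balances: escrow=600, savings=1000, vacation=500, brokerage=700
Event 2 (deposit 150 to vacation): vacation: 500 + 150 = 650. Balances: escrow=600, savings=1000, vacation=650, brokerage=700
Event 3 (transfer 50 brokerage -> escrow): brokerage: 700 - 50 = 650, escrow: 600 + 50 = 650. Balances: escrow=650, savings=1000, vacation=650, brokerage=650
Event 4 (deposit 150 to brokerage): brokerage: 650 + 150 = 800. Balances: escrow=650, savings=1000, vacation=650, brokerage=800
Event 5 (deposit 400 to vacation): vacation: 650 + 400 = 1050. Balances: escrow=650, savings=1000, vacation=1050, brokerage=800

Final balance of savings: 1000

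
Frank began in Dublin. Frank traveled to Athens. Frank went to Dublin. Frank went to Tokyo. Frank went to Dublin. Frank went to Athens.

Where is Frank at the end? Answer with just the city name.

Tracking Frank's location:
Start: Frank is in Dublin.
After move 1: Dublin -> Athens. Frank is in Athens.
After move 2: Athens -> Dublin. Frank is in Dublin.
After move 3: Dublin -> Tokyo. Frank is in Tokyo.
After move 4: Tokyo -> Dublin. Frank is in Dublin.
After move 5: Dublin -> Athens. Frank is in Athens.

Answer: Athens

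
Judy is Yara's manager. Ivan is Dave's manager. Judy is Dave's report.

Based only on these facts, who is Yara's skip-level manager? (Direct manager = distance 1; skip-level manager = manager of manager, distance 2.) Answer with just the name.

Answer: Dave

Derivation:
Reconstructing the manager chain from the given facts:
  Ivan -> Dave -> Judy -> Yara
(each arrow means 'manager of the next')
Positions in the chain (0 = top):
  position of Ivan: 0
  position of Dave: 1
  position of Judy: 2
  position of Yara: 3

Yara is at position 3; the skip-level manager is 2 steps up the chain, i.e. position 1: Dave.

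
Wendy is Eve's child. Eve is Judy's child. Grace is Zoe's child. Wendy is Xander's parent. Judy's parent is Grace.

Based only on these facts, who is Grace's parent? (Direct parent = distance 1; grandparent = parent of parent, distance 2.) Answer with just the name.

Answer: Zoe

Derivation:
Reconstructing the parent chain from the given facts:
  Zoe -> Grace -> Judy -> Eve -> Wendy -> Xander
(each arrow means 'parent of the next')
Positions in the chain (0 = top):
  position of Zoe: 0
  position of Grace: 1
  position of Judy: 2
  position of Eve: 3
  position of Wendy: 4
  position of Xander: 5

Grace is at position 1; the parent is 1 step up the chain, i.e. position 0: Zoe.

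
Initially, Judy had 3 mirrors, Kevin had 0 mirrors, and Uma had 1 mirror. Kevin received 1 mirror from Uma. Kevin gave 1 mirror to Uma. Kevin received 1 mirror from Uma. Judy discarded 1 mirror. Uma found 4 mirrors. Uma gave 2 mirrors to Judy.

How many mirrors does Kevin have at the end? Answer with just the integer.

Tracking counts step by step:
Start: Judy=3, Kevin=0, Uma=1
Event 1 (Uma -> Kevin, 1): Uma: 1 -> 0, Kevin: 0 -> 1. State: Judy=3, Kevin=1, Uma=0
Event 2 (Kevin -> Uma, 1): Kevin: 1 -> 0, Uma: 0 -> 1. State: Judy=3, Kevin=0, Uma=1
Event 3 (Uma -> Kevin, 1): Uma: 1 -> 0, Kevin: 0 -> 1. State: Judy=3, Kevin=1, Uma=0
Event 4 (Judy -1): Judy: 3 -> 2. State: Judy=2, Kevin=1, Uma=0
Event 5 (Uma +4): Uma: 0 -> 4. State: Judy=2, Kevin=1, Uma=4
Event 6 (Uma -> Judy, 2): Uma: 4 -> 2, Judy: 2 -> 4. State: Judy=4, Kevin=1, Uma=2

Kevin's final count: 1

Answer: 1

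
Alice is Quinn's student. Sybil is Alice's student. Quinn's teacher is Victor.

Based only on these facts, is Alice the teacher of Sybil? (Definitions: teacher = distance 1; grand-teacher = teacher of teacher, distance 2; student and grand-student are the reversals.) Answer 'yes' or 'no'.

Reconstructing the teacher chain from the given facts:
  Victor -> Quinn -> Alice -> Sybil
(each arrow means 'teacher of the next')
Positions in the chain (0 = top):
  position of Victor: 0
  position of Quinn: 1
  position of Alice: 2
  position of Sybil: 3

Alice is at position 2, Sybil is at position 3; signed distance (j - i) = 1.
'teacher' requires j - i = 1. Actual distance is 1, so the relation HOLDS.

Answer: yes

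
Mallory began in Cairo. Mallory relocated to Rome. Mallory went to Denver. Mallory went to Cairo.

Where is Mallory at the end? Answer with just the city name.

Tracking Mallory's location:
Start: Mallory is in Cairo.
After move 1: Cairo -> Rome. Mallory is in Rome.
After move 2: Rome -> Denver. Mallory is in Denver.
After move 3: Denver -> Cairo. Mallory is in Cairo.

Answer: Cairo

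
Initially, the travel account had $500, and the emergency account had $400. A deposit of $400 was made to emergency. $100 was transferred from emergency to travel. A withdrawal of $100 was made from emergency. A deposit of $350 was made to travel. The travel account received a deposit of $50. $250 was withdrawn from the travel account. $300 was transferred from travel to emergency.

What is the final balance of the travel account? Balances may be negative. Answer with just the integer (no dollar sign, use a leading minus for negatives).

Tracking account balances step by step:
Start: travel=500, emergency=400
Event 1 (deposit 400 to emergency): emergency: 400 + 400 = 800. Balances: travel=500, emergency=800
Event 2 (transfer 100 emergency -> travel): emergency: 800 - 100 = 700, travel: 500 + 100 = 600. Balances: travel=600, emergency=700
Event 3 (withdraw 100 from emergency): emergency: 700 - 100 = 600. Balances: travel=600, emergency=600
Event 4 (deposit 350 to travel): travel: 600 + 350 = 950. Balances: travel=950, emergency=600
Event 5 (deposit 50 to travel): travel: 950 + 50 = 1000. Balances: travel=1000, emergency=600
Event 6 (withdraw 250 from travel): travel: 1000 - 250 = 750. Balances: travel=750, emergency=600
Event 7 (transfer 300 travel -> emergency): travel: 750 - 300 = 450, emergency: 600 + 300 = 900. Balances: travel=450, emergency=900

Final balance of travel: 450

Answer: 450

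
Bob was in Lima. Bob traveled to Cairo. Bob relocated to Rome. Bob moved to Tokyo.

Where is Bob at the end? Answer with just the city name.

Tracking Bob's location:
Start: Bob is in Lima.
After move 1: Lima -> Cairo. Bob is in Cairo.
After move 2: Cairo -> Rome. Bob is in Rome.
After move 3: Rome -> Tokyo. Bob is in Tokyo.

Answer: Tokyo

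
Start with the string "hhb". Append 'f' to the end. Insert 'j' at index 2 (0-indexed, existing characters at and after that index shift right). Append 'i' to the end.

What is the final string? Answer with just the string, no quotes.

Applying each edit step by step:
Start: "hhb"
Op 1 (append 'f'): "hhb" -> "hhbf"
Op 2 (insert 'j' at idx 2): "hhbf" -> "hhjbf"
Op 3 (append 'i'): "hhjbf" -> "hhjbfi"

Answer: hhjbfi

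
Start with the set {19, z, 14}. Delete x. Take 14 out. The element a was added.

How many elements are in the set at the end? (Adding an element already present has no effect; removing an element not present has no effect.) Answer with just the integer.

Tracking the set through each operation:
Start: {14, 19, z}
Event 1 (remove x): not present, no change. Set: {14, 19, z}
Event 2 (remove 14): removed. Set: {19, z}
Event 3 (add a): added. Set: {19, a, z}

Final set: {19, a, z} (size 3)

Answer: 3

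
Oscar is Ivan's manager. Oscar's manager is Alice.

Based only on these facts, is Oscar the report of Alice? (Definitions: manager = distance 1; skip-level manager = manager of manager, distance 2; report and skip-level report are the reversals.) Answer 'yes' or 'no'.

Answer: yes

Derivation:
Reconstructing the manager chain from the given facts:
  Alice -> Oscar -> Ivan
(each arrow means 'manager of the next')
Positions in the chain (0 = top):
  position of Alice: 0
  position of Oscar: 1
  position of Ivan: 2

Oscar is at position 1, Alice is at position 0; signed distance (j - i) = -1.
'report' requires j - i = -1. Actual distance is -1, so the relation HOLDS.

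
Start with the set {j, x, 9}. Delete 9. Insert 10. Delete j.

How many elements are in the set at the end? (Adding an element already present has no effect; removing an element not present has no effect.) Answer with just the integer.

Tracking the set through each operation:
Start: {9, j, x}
Event 1 (remove 9): removed. Set: {j, x}
Event 2 (add 10): added. Set: {10, j, x}
Event 3 (remove j): removed. Set: {10, x}

Final set: {10, x} (size 2)

Answer: 2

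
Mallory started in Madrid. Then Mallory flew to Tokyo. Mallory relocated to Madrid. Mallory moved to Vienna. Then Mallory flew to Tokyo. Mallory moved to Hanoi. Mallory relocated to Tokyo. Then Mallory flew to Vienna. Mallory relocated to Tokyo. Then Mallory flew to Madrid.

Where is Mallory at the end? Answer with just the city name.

Answer: Madrid

Derivation:
Tracking Mallory's location:
Start: Mallory is in Madrid.
After move 1: Madrid -> Tokyo. Mallory is in Tokyo.
After move 2: Tokyo -> Madrid. Mallory is in Madrid.
After move 3: Madrid -> Vienna. Mallory is in Vienna.
After move 4: Vienna -> Tokyo. Mallory is in Tokyo.
After move 5: Tokyo -> Hanoi. Mallory is in Hanoi.
After move 6: Hanoi -> Tokyo. Mallory is in Tokyo.
After move 7: Tokyo -> Vienna. Mallory is in Vienna.
After move 8: Vienna -> Tokyo. Mallory is in Tokyo.
After move 9: Tokyo -> Madrid. Mallory is in Madrid.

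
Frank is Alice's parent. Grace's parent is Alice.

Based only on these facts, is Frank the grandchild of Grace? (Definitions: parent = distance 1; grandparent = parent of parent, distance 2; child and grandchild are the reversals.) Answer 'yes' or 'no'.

Answer: no

Derivation:
Reconstructing the parent chain from the given facts:
  Frank -> Alice -> Grace
(each arrow means 'parent of the next')
Positions in the chain (0 = top):
  position of Frank: 0
  position of Alice: 1
  position of Grace: 2

Frank is at position 0, Grace is at position 2; signed distance (j - i) = 2.
'grandchild' requires j - i = -2. Actual distance is 2, so the relation does NOT hold.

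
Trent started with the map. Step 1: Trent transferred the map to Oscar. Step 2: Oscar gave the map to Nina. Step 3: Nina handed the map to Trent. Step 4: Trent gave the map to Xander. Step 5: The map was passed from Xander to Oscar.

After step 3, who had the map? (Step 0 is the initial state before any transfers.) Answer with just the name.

Answer: Trent

Derivation:
Tracking the map holder through step 3:
After step 0 (start): Trent
After step 1: Oscar
After step 2: Nina
After step 3: Trent

At step 3, the holder is Trent.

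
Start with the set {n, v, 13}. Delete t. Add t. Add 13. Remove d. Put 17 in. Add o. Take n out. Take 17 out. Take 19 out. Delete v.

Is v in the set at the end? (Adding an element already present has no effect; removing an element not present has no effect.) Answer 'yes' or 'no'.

Answer: no

Derivation:
Tracking the set through each operation:
Start: {13, n, v}
Event 1 (remove t): not present, no change. Set: {13, n, v}
Event 2 (add t): added. Set: {13, n, t, v}
Event 3 (add 13): already present, no change. Set: {13, n, t, v}
Event 4 (remove d): not present, no change. Set: {13, n, t, v}
Event 5 (add 17): added. Set: {13, 17, n, t, v}
Event 6 (add o): added. Set: {13, 17, n, o, t, v}
Event 7 (remove n): removed. Set: {13, 17, o, t, v}
Event 8 (remove 17): removed. Set: {13, o, t, v}
Event 9 (remove 19): not present, no change. Set: {13, o, t, v}
Event 10 (remove v): removed. Set: {13, o, t}

Final set: {13, o, t} (size 3)
v is NOT in the final set.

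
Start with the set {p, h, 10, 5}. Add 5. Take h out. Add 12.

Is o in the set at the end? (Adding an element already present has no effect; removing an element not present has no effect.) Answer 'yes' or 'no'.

Tracking the set through each operation:
Start: {10, 5, h, p}
Event 1 (add 5): already present, no change. Set: {10, 5, h, p}
Event 2 (remove h): removed. Set: {10, 5, p}
Event 3 (add 12): added. Set: {10, 12, 5, p}

Final set: {10, 12, 5, p} (size 4)
o is NOT in the final set.

Answer: no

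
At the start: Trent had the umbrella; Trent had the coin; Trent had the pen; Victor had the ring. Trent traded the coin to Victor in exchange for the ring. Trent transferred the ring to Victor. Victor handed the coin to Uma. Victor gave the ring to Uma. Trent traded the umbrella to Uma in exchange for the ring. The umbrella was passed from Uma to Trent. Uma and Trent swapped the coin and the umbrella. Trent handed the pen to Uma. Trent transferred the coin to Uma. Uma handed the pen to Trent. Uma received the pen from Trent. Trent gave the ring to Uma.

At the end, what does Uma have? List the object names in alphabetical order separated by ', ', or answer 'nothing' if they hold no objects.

Tracking all object holders:
Start: umbrella:Trent, coin:Trent, pen:Trent, ring:Victor
Event 1 (swap coin<->ring: now coin:Victor, ring:Trent). State: umbrella:Trent, coin:Victor, pen:Trent, ring:Trent
Event 2 (give ring: Trent -> Victor). State: umbrella:Trent, coin:Victor, pen:Trent, ring:Victor
Event 3 (give coin: Victor -> Uma). State: umbrella:Trent, coin:Uma, pen:Trent, ring:Victor
Event 4 (give ring: Victor -> Uma). State: umbrella:Trent, coin:Uma, pen:Trent, ring:Uma
Event 5 (swap umbrella<->ring: now umbrella:Uma, ring:Trent). State: umbrella:Uma, coin:Uma, pen:Trent, ring:Trent
Event 6 (give umbrella: Uma -> Trent). State: umbrella:Trent, coin:Uma, pen:Trent, ring:Trent
Event 7 (swap coin<->umbrella: now coin:Trent, umbrella:Uma). State: umbrella:Uma, coin:Trent, pen:Trent, ring:Trent
Event 8 (give pen: Trent -> Uma). State: umbrella:Uma, coin:Trent, pen:Uma, ring:Trent
Event 9 (give coin: Trent -> Uma). State: umbrella:Uma, coin:Uma, pen:Uma, ring:Trent
Event 10 (give pen: Uma -> Trent). State: umbrella:Uma, coin:Uma, pen:Trent, ring:Trent
Event 11 (give pen: Trent -> Uma). State: umbrella:Uma, coin:Uma, pen:Uma, ring:Trent
Event 12 (give ring: Trent -> Uma). State: umbrella:Uma, coin:Uma, pen:Uma, ring:Uma

Final state: umbrella:Uma, coin:Uma, pen:Uma, ring:Uma
Uma holds: coin, pen, ring, umbrella.

Answer: coin, pen, ring, umbrella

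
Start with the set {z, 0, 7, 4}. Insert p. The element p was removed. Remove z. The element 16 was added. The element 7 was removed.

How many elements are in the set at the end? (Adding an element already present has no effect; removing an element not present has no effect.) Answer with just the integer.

Tracking the set through each operation:
Start: {0, 4, 7, z}
Event 1 (add p): added. Set: {0, 4, 7, p, z}
Event 2 (remove p): removed. Set: {0, 4, 7, z}
Event 3 (remove z): removed. Set: {0, 4, 7}
Event 4 (add 16): added. Set: {0, 16, 4, 7}
Event 5 (remove 7): removed. Set: {0, 16, 4}

Final set: {0, 16, 4} (size 3)

Answer: 3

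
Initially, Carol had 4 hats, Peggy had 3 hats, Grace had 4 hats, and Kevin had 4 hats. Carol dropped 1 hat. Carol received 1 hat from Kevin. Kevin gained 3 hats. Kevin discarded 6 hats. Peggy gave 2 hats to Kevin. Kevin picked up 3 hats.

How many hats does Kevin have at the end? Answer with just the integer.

Tracking counts step by step:
Start: Carol=4, Peggy=3, Grace=4, Kevin=4
Event 1 (Carol -1): Carol: 4 -> 3. State: Carol=3, Peggy=3, Grace=4, Kevin=4
Event 2 (Kevin -> Carol, 1): Kevin: 4 -> 3, Carol: 3 -> 4. State: Carol=4, Peggy=3, Grace=4, Kevin=3
Event 3 (Kevin +3): Kevin: 3 -> 6. State: Carol=4, Peggy=3, Grace=4, Kevin=6
Event 4 (Kevin -6): Kevin: 6 -> 0. State: Carol=4, Peggy=3, Grace=4, Kevin=0
Event 5 (Peggy -> Kevin, 2): Peggy: 3 -> 1, Kevin: 0 -> 2. State: Carol=4, Peggy=1, Grace=4, Kevin=2
Event 6 (Kevin +3): Kevin: 2 -> 5. State: Carol=4, Peggy=1, Grace=4, Kevin=5

Kevin's final count: 5

Answer: 5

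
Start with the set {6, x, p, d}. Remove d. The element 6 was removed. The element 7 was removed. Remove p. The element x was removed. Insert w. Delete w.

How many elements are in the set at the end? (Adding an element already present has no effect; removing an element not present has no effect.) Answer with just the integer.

Tracking the set through each operation:
Start: {6, d, p, x}
Event 1 (remove d): removed. Set: {6, p, x}
Event 2 (remove 6): removed. Set: {p, x}
Event 3 (remove 7): not present, no change. Set: {p, x}
Event 4 (remove p): removed. Set: {x}
Event 5 (remove x): removed. Set: {}
Event 6 (add w): added. Set: {w}
Event 7 (remove w): removed. Set: {}

Final set: {} (size 0)

Answer: 0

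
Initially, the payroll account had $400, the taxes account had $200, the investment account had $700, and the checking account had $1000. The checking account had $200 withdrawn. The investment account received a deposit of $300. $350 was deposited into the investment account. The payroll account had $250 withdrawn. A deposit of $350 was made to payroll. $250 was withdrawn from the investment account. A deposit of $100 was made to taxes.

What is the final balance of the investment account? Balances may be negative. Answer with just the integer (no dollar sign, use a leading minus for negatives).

Answer: 1100

Derivation:
Tracking account balances step by step:
Start: payroll=400, taxes=200, investment=700, checking=1000
Event 1 (withdraw 200 from checking): checking: 1000 - 200 = 800. Balances: payroll=400, taxes=200, investment=700, checking=800
Event 2 (deposit 300 to investment): investment: 700 + 300 = 1000. Balances: payroll=400, taxes=200, investment=1000, checking=800
Event 3 (deposit 350 to investment): investment: 1000 + 350 = 1350. Balances: payroll=400, taxes=200, investment=1350, checking=800
Event 4 (withdraw 250 from payroll): payroll: 400 - 250 = 150. Balances: payroll=150, taxes=200, investment=1350, checking=800
Event 5 (deposit 350 to payroll): payroll: 150 + 350 = 500. Balances: payroll=500, taxes=200, investment=1350, checking=800
Event 6 (withdraw 250 from investment): investment: 1350 - 250 = 1100. Balances: payroll=500, taxes=200, investment=1100, checking=800
Event 7 (deposit 100 to taxes): taxes: 200 + 100 = 300. Balances: payroll=500, taxes=300, investment=1100, checking=800

Final balance of investment: 1100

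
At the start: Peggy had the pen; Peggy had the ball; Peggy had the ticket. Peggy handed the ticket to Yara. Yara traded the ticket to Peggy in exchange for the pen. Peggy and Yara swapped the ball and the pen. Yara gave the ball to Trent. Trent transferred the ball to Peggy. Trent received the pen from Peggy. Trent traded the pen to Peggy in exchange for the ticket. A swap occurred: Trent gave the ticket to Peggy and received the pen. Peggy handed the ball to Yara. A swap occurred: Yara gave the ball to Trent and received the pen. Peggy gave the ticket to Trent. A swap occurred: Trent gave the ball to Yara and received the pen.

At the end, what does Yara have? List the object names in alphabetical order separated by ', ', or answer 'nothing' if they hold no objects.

Answer: ball

Derivation:
Tracking all object holders:
Start: pen:Peggy, ball:Peggy, ticket:Peggy
Event 1 (give ticket: Peggy -> Yara). State: pen:Peggy, ball:Peggy, ticket:Yara
Event 2 (swap ticket<->pen: now ticket:Peggy, pen:Yara). State: pen:Yara, ball:Peggy, ticket:Peggy
Event 3 (swap ball<->pen: now ball:Yara, pen:Peggy). State: pen:Peggy, ball:Yara, ticket:Peggy
Event 4 (give ball: Yara -> Trent). State: pen:Peggy, ball:Trent, ticket:Peggy
Event 5 (give ball: Trent -> Peggy). State: pen:Peggy, ball:Peggy, ticket:Peggy
Event 6 (give pen: Peggy -> Trent). State: pen:Trent, ball:Peggy, ticket:Peggy
Event 7 (swap pen<->ticket: now pen:Peggy, ticket:Trent). State: pen:Peggy, ball:Peggy, ticket:Trent
Event 8 (swap ticket<->pen: now ticket:Peggy, pen:Trent). State: pen:Trent, ball:Peggy, ticket:Peggy
Event 9 (give ball: Peggy -> Yara). State: pen:Trent, ball:Yara, ticket:Peggy
Event 10 (swap ball<->pen: now ball:Trent, pen:Yara). State: pen:Yara, ball:Trent, ticket:Peggy
Event 11 (give ticket: Peggy -> Trent). State: pen:Yara, ball:Trent, ticket:Trent
Event 12 (swap ball<->pen: now ball:Yara, pen:Trent). State: pen:Trent, ball:Yara, ticket:Trent

Final state: pen:Trent, ball:Yara, ticket:Trent
Yara holds: ball.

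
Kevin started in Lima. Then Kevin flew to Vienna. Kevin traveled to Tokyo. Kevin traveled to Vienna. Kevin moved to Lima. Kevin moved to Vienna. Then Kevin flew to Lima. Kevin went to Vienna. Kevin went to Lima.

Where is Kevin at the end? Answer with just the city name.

Answer: Lima

Derivation:
Tracking Kevin's location:
Start: Kevin is in Lima.
After move 1: Lima -> Vienna. Kevin is in Vienna.
After move 2: Vienna -> Tokyo. Kevin is in Tokyo.
After move 3: Tokyo -> Vienna. Kevin is in Vienna.
After move 4: Vienna -> Lima. Kevin is in Lima.
After move 5: Lima -> Vienna. Kevin is in Vienna.
After move 6: Vienna -> Lima. Kevin is in Lima.
After move 7: Lima -> Vienna. Kevin is in Vienna.
After move 8: Vienna -> Lima. Kevin is in Lima.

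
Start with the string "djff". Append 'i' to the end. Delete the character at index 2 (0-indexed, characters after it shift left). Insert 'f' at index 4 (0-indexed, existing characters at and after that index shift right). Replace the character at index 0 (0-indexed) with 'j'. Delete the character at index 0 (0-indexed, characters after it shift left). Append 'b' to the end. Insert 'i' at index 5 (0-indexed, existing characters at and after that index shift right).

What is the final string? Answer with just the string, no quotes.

Answer: jfifbi

Derivation:
Applying each edit step by step:
Start: "djff"
Op 1 (append 'i'): "djff" -> "djffi"
Op 2 (delete idx 2 = 'f'): "djffi" -> "djfi"
Op 3 (insert 'f' at idx 4): "djfi" -> "djfif"
Op 4 (replace idx 0: 'd' -> 'j'): "djfif" -> "jjfif"
Op 5 (delete idx 0 = 'j'): "jjfif" -> "jfif"
Op 6 (append 'b'): "jfif" -> "jfifb"
Op 7 (insert 'i' at idx 5): "jfifb" -> "jfifbi"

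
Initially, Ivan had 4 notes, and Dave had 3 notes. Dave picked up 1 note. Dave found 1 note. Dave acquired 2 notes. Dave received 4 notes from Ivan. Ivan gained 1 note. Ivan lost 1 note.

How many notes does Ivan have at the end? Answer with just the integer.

Answer: 0

Derivation:
Tracking counts step by step:
Start: Ivan=4, Dave=3
Event 1 (Dave +1): Dave: 3 -> 4. State: Ivan=4, Dave=4
Event 2 (Dave +1): Dave: 4 -> 5. State: Ivan=4, Dave=5
Event 3 (Dave +2): Dave: 5 -> 7. State: Ivan=4, Dave=7
Event 4 (Ivan -> Dave, 4): Ivan: 4 -> 0, Dave: 7 -> 11. State: Ivan=0, Dave=11
Event 5 (Ivan +1): Ivan: 0 -> 1. State: Ivan=1, Dave=11
Event 6 (Ivan -1): Ivan: 1 -> 0. State: Ivan=0, Dave=11

Ivan's final count: 0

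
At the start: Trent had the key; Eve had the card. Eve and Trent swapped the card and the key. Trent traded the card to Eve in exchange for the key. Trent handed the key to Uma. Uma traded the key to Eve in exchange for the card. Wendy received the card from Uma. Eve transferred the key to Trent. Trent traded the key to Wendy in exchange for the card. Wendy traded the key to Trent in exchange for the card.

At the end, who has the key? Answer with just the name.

Tracking all object holders:
Start: key:Trent, card:Eve
Event 1 (swap card<->key: now card:Trent, key:Eve). State: key:Eve, card:Trent
Event 2 (swap card<->key: now card:Eve, key:Trent). State: key:Trent, card:Eve
Event 3 (give key: Trent -> Uma). State: key:Uma, card:Eve
Event 4 (swap key<->card: now key:Eve, card:Uma). State: key:Eve, card:Uma
Event 5 (give card: Uma -> Wendy). State: key:Eve, card:Wendy
Event 6 (give key: Eve -> Trent). State: key:Trent, card:Wendy
Event 7 (swap key<->card: now key:Wendy, card:Trent). State: key:Wendy, card:Trent
Event 8 (swap key<->card: now key:Trent, card:Wendy). State: key:Trent, card:Wendy

Final state: key:Trent, card:Wendy
The key is held by Trent.

Answer: Trent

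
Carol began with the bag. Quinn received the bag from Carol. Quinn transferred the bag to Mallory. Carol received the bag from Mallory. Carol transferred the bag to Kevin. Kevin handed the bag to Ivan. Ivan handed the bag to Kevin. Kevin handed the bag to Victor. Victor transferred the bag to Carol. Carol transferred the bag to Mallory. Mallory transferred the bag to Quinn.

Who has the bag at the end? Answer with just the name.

Tracking the bag through each event:
Start: Carol has the bag.
After event 1: Quinn has the bag.
After event 2: Mallory has the bag.
After event 3: Carol has the bag.
After event 4: Kevin has the bag.
After event 5: Ivan has the bag.
After event 6: Kevin has the bag.
After event 7: Victor has the bag.
After event 8: Carol has the bag.
After event 9: Mallory has the bag.
After event 10: Quinn has the bag.

Answer: Quinn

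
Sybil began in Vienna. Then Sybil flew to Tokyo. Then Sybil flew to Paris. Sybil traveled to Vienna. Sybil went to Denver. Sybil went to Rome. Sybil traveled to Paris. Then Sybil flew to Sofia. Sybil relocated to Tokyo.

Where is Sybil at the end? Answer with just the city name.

Answer: Tokyo

Derivation:
Tracking Sybil's location:
Start: Sybil is in Vienna.
After move 1: Vienna -> Tokyo. Sybil is in Tokyo.
After move 2: Tokyo -> Paris. Sybil is in Paris.
After move 3: Paris -> Vienna. Sybil is in Vienna.
After move 4: Vienna -> Denver. Sybil is in Denver.
After move 5: Denver -> Rome. Sybil is in Rome.
After move 6: Rome -> Paris. Sybil is in Paris.
After move 7: Paris -> Sofia. Sybil is in Sofia.
After move 8: Sofia -> Tokyo. Sybil is in Tokyo.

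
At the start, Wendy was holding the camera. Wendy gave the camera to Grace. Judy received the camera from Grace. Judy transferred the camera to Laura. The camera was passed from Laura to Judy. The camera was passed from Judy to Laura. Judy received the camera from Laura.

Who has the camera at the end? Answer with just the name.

Tracking the camera through each event:
Start: Wendy has the camera.
After event 1: Grace has the camera.
After event 2: Judy has the camera.
After event 3: Laura has the camera.
After event 4: Judy has the camera.
After event 5: Laura has the camera.
After event 6: Judy has the camera.

Answer: Judy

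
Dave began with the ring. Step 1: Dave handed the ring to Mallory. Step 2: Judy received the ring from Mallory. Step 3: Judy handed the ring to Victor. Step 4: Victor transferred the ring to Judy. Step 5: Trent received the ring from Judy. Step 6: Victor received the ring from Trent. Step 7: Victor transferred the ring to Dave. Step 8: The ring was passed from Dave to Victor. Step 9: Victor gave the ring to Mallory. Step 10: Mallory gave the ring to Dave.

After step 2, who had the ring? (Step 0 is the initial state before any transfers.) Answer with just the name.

Answer: Judy

Derivation:
Tracking the ring holder through step 2:
After step 0 (start): Dave
After step 1: Mallory
After step 2: Judy

At step 2, the holder is Judy.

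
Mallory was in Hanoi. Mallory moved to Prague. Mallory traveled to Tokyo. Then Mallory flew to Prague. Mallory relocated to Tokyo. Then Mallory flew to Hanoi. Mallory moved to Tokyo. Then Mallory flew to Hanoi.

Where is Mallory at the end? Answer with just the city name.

Answer: Hanoi

Derivation:
Tracking Mallory's location:
Start: Mallory is in Hanoi.
After move 1: Hanoi -> Prague. Mallory is in Prague.
After move 2: Prague -> Tokyo. Mallory is in Tokyo.
After move 3: Tokyo -> Prague. Mallory is in Prague.
After move 4: Prague -> Tokyo. Mallory is in Tokyo.
After move 5: Tokyo -> Hanoi. Mallory is in Hanoi.
After move 6: Hanoi -> Tokyo. Mallory is in Tokyo.
After move 7: Tokyo -> Hanoi. Mallory is in Hanoi.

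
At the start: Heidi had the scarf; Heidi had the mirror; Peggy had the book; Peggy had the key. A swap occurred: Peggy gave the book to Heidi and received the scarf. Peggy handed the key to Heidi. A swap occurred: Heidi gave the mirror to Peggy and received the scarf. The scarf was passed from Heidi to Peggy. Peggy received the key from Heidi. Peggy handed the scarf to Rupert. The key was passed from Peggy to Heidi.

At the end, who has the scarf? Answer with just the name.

Answer: Rupert

Derivation:
Tracking all object holders:
Start: scarf:Heidi, mirror:Heidi, book:Peggy, key:Peggy
Event 1 (swap book<->scarf: now book:Heidi, scarf:Peggy). State: scarf:Peggy, mirror:Heidi, book:Heidi, key:Peggy
Event 2 (give key: Peggy -> Heidi). State: scarf:Peggy, mirror:Heidi, book:Heidi, key:Heidi
Event 3 (swap mirror<->scarf: now mirror:Peggy, scarf:Heidi). State: scarf:Heidi, mirror:Peggy, book:Heidi, key:Heidi
Event 4 (give scarf: Heidi -> Peggy). State: scarf:Peggy, mirror:Peggy, book:Heidi, key:Heidi
Event 5 (give key: Heidi -> Peggy). State: scarf:Peggy, mirror:Peggy, book:Heidi, key:Peggy
Event 6 (give scarf: Peggy -> Rupert). State: scarf:Rupert, mirror:Peggy, book:Heidi, key:Peggy
Event 7 (give key: Peggy -> Heidi). State: scarf:Rupert, mirror:Peggy, book:Heidi, key:Heidi

Final state: scarf:Rupert, mirror:Peggy, book:Heidi, key:Heidi
The scarf is held by Rupert.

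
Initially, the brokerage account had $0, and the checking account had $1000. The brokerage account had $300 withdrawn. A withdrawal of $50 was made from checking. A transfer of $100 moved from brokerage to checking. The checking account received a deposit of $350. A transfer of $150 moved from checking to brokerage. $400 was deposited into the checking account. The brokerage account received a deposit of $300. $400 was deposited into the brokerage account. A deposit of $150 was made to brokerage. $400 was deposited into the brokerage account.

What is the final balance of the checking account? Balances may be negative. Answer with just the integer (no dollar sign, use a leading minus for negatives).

Answer: 1650

Derivation:
Tracking account balances step by step:
Start: brokerage=0, checking=1000
Event 1 (withdraw 300 from brokerage): brokerage: 0 - 300 = -300. Balances: brokerage=-300, checking=1000
Event 2 (withdraw 50 from checking): checking: 1000 - 50 = 950. Balances: brokerage=-300, checking=950
Event 3 (transfer 100 brokerage -> checking): brokerage: -300 - 100 = -400, checking: 950 + 100 = 1050. Balances: brokerage=-400, checking=1050
Event 4 (deposit 350 to checking): checking: 1050 + 350 = 1400. Balances: brokerage=-400, checking=1400
Event 5 (transfer 150 checking -> brokerage): checking: 1400 - 150 = 1250, brokerage: -400 + 150 = -250. Balances: brokerage=-250, checking=1250
Event 6 (deposit 400 to checking): checking: 1250 + 400 = 1650. Balances: brokerage=-250, checking=1650
Event 7 (deposit 300 to brokerage): brokerage: -250 + 300 = 50. Balances: brokerage=50, checking=1650
Event 8 (deposit 400 to brokerage): brokerage: 50 + 400 = 450. Balances: brokerage=450, checking=1650
Event 9 (deposit 150 to brokerage): brokerage: 450 + 150 = 600. Balances: brokerage=600, checking=1650
Event 10 (deposit 400 to brokerage): brokerage: 600 + 400 = 1000. Balances: brokerage=1000, checking=1650

Final balance of checking: 1650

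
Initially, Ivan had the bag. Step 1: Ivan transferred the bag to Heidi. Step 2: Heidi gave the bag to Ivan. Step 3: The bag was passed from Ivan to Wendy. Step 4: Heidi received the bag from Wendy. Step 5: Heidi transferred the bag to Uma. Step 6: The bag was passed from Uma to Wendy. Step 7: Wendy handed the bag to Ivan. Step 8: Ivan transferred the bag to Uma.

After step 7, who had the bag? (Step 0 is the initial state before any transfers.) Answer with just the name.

Answer: Ivan

Derivation:
Tracking the bag holder through step 7:
After step 0 (start): Ivan
After step 1: Heidi
After step 2: Ivan
After step 3: Wendy
After step 4: Heidi
After step 5: Uma
After step 6: Wendy
After step 7: Ivan

At step 7, the holder is Ivan.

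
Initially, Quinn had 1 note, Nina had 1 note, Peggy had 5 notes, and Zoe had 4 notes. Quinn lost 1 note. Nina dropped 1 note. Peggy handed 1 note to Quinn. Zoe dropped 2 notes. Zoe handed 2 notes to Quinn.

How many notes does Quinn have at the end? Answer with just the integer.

Answer: 3

Derivation:
Tracking counts step by step:
Start: Quinn=1, Nina=1, Peggy=5, Zoe=4
Event 1 (Quinn -1): Quinn: 1 -> 0. State: Quinn=0, Nina=1, Peggy=5, Zoe=4
Event 2 (Nina -1): Nina: 1 -> 0. State: Quinn=0, Nina=0, Peggy=5, Zoe=4
Event 3 (Peggy -> Quinn, 1): Peggy: 5 -> 4, Quinn: 0 -> 1. State: Quinn=1, Nina=0, Peggy=4, Zoe=4
Event 4 (Zoe -2): Zoe: 4 -> 2. State: Quinn=1, Nina=0, Peggy=4, Zoe=2
Event 5 (Zoe -> Quinn, 2): Zoe: 2 -> 0, Quinn: 1 -> 3. State: Quinn=3, Nina=0, Peggy=4, Zoe=0

Quinn's final count: 3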